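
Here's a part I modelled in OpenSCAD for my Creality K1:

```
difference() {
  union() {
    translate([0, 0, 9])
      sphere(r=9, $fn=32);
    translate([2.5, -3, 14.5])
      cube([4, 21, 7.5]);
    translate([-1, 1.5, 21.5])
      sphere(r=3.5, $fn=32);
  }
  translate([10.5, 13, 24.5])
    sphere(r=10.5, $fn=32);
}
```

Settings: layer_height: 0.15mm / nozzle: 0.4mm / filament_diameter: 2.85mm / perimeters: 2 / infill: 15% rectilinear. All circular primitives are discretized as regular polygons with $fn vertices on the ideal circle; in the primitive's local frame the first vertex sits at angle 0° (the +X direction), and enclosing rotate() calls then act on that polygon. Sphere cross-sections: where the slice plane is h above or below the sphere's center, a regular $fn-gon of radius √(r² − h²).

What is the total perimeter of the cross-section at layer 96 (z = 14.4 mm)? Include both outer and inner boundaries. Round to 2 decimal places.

45.17 mm

At z = 14.4 mm: the r=9 sphere slices to a regular 32-gon of circumradius 7.200 (√(r²−h²) with h=5.4 from center) (perimeter = 2·32·7.200·sin(180°/32) = 45.17 mm); the cube at (2.5, -3) is not intersected at this z (z outside [14.5, 22]); the sphere at (-1, 1.5) is not intersected at this z (|z−center|=7.100 > r=3.5); Combining (union): only the r=9 sphere is present, so the union is just that shape — boundary = 45.17 mm; the r=10.5 sphere at (10.5, 13) contributes a regular 32-gon of circumradius √(10.5²−10.1²) = 2.871 (perimeter = 2·32·2.871·sin(180°/32) = 18.01 mm); After the difference (first − rest): starting from the result so far, the r=10.5 sphere at (10.5, 13) misses the remaining region (no effect) — boundary = 45.17 mm. Overall, the cross-section is a single solid region. Total boundary length (outer) = 45.17 mm.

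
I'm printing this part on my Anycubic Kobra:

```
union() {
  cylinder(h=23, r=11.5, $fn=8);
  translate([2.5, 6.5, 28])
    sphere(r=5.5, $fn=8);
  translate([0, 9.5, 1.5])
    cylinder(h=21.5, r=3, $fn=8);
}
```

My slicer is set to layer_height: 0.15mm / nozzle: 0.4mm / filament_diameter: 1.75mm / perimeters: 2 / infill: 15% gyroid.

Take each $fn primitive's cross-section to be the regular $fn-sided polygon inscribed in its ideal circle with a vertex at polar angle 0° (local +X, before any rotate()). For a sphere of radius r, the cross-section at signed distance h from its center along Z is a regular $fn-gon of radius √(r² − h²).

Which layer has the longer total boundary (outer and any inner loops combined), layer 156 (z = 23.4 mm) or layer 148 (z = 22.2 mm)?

Layer 156 (z = 23.4): the cylinder is absent (z outside [0, 23]); the r=5.5 sphere at (2.5, 6.5) slices to a regular 8-gon of circumradius 3.015 (√(r²−h²) with h=4.6 from center) (perimeter = 2·8·3.015·sin(180°/8) = 18.46 mm); the cylinder at (0, 9.5) does not reach this height (z outside [1.5, 23]); Taking the union: only the r=5.5 sphere at (2.5, 6.5) is present, so the union is just that shape — boundary = 18.46 mm. So its perimeter = 18.46 mm. Layer 148 (z = 22.2): the r=11.5 cylinder gives a regular 8-gon of circumradius 11.5 (constant along its height) (perimeter = 2·8·11.500·sin(180°/8) = 70.41 mm); the sphere at (2.5, 6.5) is not intersected at this z (|z−center|=5.800 > r=5.5); the cylinder at (0, 9.5): section is a regular 8-gon, circumradius r=3 (perimeter = 2·8·3.000·sin(180°/8) = 18.37 mm); Combining (union): the regions partially overlap (shared area 20.71 mm²), so the edge portions inside another operand are dropped and the merged outline is re-measured after clipping — boundary = 71.94 mm. So its perimeter = 71.94 mm. Layer 148 is larger (71.94 vs 18.46 mm).

layer 148 (z = 22.2 mm)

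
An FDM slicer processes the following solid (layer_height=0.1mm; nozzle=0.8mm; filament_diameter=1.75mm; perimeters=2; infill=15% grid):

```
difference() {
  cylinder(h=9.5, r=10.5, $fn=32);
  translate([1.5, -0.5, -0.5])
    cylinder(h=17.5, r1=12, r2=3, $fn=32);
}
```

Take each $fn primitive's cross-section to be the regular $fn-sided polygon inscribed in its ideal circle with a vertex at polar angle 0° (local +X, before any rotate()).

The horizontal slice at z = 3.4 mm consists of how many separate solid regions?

At z = 3.4 mm: the r=10.5 cylinder gives a regular 32-gon of circumradius 10.5 (constant along its height); the cone at (1.5, -0.5) contributes a regular 32-gon of circumradius 9.994 (interpolated between r1=12 and r2=3 at t=0.223); Subtracting the remaining from the first: starting from the r=10.5 cylinder, the cone at (1.5, -0.5) partially overlaps it — only the 294.03 mm² overlap (of its 311.79 mm²) is removed, clipping the outline — 1 connected region. The result has 1 disconnected region.

1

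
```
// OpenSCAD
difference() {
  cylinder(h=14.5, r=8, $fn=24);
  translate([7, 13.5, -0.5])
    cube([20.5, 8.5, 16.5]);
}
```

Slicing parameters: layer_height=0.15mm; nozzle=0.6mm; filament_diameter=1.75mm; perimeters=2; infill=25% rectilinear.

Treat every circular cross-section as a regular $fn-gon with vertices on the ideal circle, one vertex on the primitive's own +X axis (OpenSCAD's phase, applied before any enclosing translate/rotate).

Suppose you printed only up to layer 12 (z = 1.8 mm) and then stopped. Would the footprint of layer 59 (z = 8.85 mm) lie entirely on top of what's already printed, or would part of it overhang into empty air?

Compare the two slices. At z = 1.8: the cylinder: section is a regular 24-gon, circumradius r=8 (area = (24/2)·8.000²·sin(360°/24) = 198.77 mm²); the cube at (7, 13.5) (footprint 20.5×8.5) is included at this height (area 174.25 mm²); After the difference (first − rest): starting from the r=8 cylinder (198.77 mm²), the 20.5×8.5 cube at (7, 13.5) misses the remaining region (no effect) — area = 198.77 mm². At z = 8.85: the r=8 cylinder contributes a regular 24-gon of circumradius 8 (area = (24/2)·8.000²·sin(360°/24) = 198.77 mm²); the cube at (7, 13.5) (footprint 20.5×8.5) is included at this height (area 174.25 mm²); Subtracting the remaining from the first: starting from the r=8 cylinder (198.77 mm²), the 20.5×8.5 cube at (7, 13.5) misses the remaining region (no effect) — area = 198.77 mm². Checking containment: the cross-section at z = 8.85 is a subset of the cross-section at z = 1.8.

entirely on top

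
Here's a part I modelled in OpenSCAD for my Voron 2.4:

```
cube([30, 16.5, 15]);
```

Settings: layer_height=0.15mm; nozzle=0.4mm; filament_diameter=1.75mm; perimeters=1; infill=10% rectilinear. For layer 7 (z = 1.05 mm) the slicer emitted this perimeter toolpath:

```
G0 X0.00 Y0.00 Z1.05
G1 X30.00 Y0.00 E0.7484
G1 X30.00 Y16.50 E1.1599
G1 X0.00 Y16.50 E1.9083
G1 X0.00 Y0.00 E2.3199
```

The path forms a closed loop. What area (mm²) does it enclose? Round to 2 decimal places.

495.00 mm²

Apply the shoelace formula to the sequence of (X, Y) vertices; enclosed area = 495.00 mm².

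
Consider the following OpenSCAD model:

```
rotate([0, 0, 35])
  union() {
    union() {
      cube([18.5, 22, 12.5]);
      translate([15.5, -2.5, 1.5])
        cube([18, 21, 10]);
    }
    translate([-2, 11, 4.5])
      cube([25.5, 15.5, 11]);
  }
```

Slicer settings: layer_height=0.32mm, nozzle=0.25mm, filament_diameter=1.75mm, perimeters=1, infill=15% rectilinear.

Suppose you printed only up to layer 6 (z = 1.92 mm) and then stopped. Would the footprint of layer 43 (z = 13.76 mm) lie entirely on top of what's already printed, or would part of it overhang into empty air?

part overhangs

Compare the two slices. At z = 1.92: the cube (footprint 18.5×22) is included at this height (area 407.00 mm²); the cube at (15.5, -2.5) is present — its section is the full 18×21 rectangle (area 378.00 mm²); Combining (union): the regions partially overlap — summed areas 785.00 mm² minus the doubly-counted overlap 55.50 mm² gives 729.50 mm² — area = 729.50 mm²; the cube at (-2, 11) is not intersected at this z (z outside [4.5, 15.5]); Combining (union): only that combined region is present, so the union is just that shape — area = 729.50 mm²; (whole slice rotated 35° about Z — lengths, areas and connectivity unchanged). At z = 13.76: the cube does not reach this height (z outside [0, 12.5]); the cube at (15.5, -2.5) is not intersected at this z (z outside [1.5, 11.5]); Combining (union): nothing is present at this height; the cube at (-2, 11) (footprint 25.5×15.5) is included at this height (area 395.25 mm²); Combining (union): only the 25.5×15.5 cube at (-2, 11) is present, so the union is just that shape — area = 395.25 mm²; (whole slice rotated 35° about Z — lengths, areas and connectivity unchanged). Checking containment: at z = 13.76 the cross-section extends beyond the z = 1.92 cross-section by about 154.25 mm².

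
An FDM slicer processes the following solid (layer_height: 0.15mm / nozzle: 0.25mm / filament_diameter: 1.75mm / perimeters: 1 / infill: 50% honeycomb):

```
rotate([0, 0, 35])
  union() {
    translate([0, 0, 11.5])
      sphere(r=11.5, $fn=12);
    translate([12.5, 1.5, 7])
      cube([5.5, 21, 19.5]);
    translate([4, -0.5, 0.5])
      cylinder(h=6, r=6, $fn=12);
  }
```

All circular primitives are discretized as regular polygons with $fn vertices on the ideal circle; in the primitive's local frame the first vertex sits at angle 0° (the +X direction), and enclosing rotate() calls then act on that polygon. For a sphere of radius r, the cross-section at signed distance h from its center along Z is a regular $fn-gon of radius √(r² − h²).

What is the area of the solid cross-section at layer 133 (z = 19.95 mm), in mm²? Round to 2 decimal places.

At z = 19.95 mm: the sphere: section is a regular 12-gon, circumradius = √(r²−h²) = √(11.5²−8.45²) = 7.800 (area = (12/2)·7.800²·sin(360°/12) = 182.54 mm²); the cube at (12.5, 1.5) is present — its section is the full 5.5×21 rectangle (area 115.50 mm²); the cylinder at (4, -0.5) is not intersected at this z (z outside [0.5, 6.5]); Merging all regions: the 2 present regions are separate (no shared area or edge), so areas and boundary lengths simply add and each stays a separate island — area = 298.04 mm²; (rotated 35° about Z; rotation is an isometry so areas/perimeters/island counts are preserved). Overall, the cross-section has 2 separate islands. Net area = 298.04 mm².

298.04 mm²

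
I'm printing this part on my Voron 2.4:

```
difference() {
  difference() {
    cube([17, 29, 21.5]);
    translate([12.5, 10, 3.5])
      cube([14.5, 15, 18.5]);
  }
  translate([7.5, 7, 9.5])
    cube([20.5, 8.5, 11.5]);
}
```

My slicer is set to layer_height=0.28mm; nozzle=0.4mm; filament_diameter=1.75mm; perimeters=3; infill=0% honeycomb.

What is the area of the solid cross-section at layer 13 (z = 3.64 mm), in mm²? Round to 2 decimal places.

425.50 mm²

At z = 3.64 mm: the 17×29 cube contributes its full rectangle (area 493.00 mm²); the cube at (12.5, 10) (footprint 14.5×15) is included at this height (area 217.50 mm²); After the difference (first − rest): starting from the 17×29 cube (493.00 mm²), the 14.5×15 cube at (12.5, 10) partially overlaps it — only the 67.50 mm² overlap (of its 217.50 mm²) is removed, clipping the outline — area = 425.50 mm²; the cube at (7.5, 7) is absent (z outside [9.5, 21]); Taking the first minus the rest: none of the subtracted shapes is present at this height, so that combined region is unchanged — area = 425.50 mm². Overall, the cross-section is a single solid region. Net area = 425.50 mm².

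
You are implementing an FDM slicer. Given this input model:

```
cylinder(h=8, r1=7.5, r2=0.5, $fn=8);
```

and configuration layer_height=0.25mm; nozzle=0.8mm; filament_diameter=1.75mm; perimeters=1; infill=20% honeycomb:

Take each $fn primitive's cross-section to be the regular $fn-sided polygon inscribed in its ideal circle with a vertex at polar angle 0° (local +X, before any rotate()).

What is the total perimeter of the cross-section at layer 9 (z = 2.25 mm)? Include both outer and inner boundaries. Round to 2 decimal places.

At z = 2.25 mm: the cone (r1=7.5→r2=0.5) has section circumradius 5.531 here — a regular 8-gon (perimeter = 2·8·5.531·sin(180°/8) = 33.87 mm). Overall, the cross-section is a single solid region. Total boundary length (outer) = 33.87 mm.

33.87 mm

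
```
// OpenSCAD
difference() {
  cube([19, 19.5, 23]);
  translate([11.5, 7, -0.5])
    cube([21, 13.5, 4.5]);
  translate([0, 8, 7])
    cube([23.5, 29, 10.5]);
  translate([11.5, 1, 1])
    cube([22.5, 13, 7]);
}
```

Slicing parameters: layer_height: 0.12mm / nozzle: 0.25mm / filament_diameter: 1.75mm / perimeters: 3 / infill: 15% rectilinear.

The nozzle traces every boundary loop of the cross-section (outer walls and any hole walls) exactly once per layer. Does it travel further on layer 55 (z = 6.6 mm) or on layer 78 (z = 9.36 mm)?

Layer 55 (z = 6.6): the cube (footprint 19×19.5) is included at this height (perimeter 77.00 mm); the cube at (11.5, 7) does not reach this height (z outside [-0.5, 4]); the cube at (0, 8) does not reach this height (z outside [7, 17.5]); the 22.5×13 cube at (11.5, 1) contributes its full rectangle (perimeter 71.00 mm); Subtracting the remaining from the first: starting from the 19×19.5 cube, the 22.5×13 cube at (11.5, 1) partially overlaps it — only the 97.50 mm² overlap (of its 292.50 mm²) is removed, clipping the outline — boundary = 92.00 mm. So its perimeter = 92.00 mm. Layer 78 (z = 9.36): the 19×19.5 cube contributes its full rectangle (perimeter 77.00 mm); the cube at (11.5, 7) is absent (z outside [-0.5, 4]); the cube at (0, 8) is present — its section is the full 23.5×29 rectangle (perimeter 105.00 mm); the cube at (11.5, 1) is not intersected at this z (z outside [1, 8]); Subtracting the remaining from the first: starting from the 19×19.5 cube, the 23.5×29 cube at (0, 8) partially overlaps it — only the 218.50 mm² overlap (of its 681.50 mm²) is removed, clipping the outline — boundary = 54.00 mm. So its perimeter = 54.00 mm. Layer 55 is larger (92.00 vs 54.00 mm).

layer 55 (z = 6.6 mm)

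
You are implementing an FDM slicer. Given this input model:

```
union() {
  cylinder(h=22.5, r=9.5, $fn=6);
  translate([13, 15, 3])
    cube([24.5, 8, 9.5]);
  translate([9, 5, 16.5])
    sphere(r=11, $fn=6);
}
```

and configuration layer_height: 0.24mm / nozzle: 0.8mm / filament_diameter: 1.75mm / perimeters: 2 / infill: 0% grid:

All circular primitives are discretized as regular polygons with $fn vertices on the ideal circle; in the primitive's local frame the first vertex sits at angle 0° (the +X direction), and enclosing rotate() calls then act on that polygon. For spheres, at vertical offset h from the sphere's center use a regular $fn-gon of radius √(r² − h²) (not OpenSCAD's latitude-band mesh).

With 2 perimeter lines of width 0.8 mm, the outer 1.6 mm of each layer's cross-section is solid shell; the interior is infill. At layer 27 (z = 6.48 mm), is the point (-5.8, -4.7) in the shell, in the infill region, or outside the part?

shell

At z = 6.48 mm: the r=9.5 cylinder contributes a regular 6-gon of circumradius 9.5; the 24.5×8 cube at (13, 15) contributes its full rectangle; the r=11 sphere at (9, 5) slices to a regular 6-gon of circumradius 4.539 (√(r²−h²) with h=10.02 from center); Combining (union): the regions partially overlap (shared area 10.46 mm²), so overlapping operands fuse into one piece — 2 connected regions. Overall, the cross-section has 2 separate islands. The nearest boundary edge runs (-4.75, -8.23)→(-9.50, 0.00); distance from the point to it = 0.85 mm. (Shell/infill is judged within the island containing the point — the largest one.) The point is inside the cross-section, 0.85 mm from the nearest boundary — within the 1.6 mm shell band (2 × 0.8).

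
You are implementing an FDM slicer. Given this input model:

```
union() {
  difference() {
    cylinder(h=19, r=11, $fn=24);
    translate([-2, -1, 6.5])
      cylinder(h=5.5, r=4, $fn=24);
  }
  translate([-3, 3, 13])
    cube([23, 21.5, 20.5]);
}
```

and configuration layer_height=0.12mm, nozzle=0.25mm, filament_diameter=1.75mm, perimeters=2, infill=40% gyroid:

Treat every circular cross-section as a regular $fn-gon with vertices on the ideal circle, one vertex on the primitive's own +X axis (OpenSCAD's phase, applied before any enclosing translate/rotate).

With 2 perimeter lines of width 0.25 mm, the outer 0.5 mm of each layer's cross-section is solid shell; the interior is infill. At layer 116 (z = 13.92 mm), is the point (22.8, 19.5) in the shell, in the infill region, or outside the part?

At z = 13.92 mm: the cylinder: section is a regular 24-gon, circumradius r=11; the cylinder at (-2, -1) is absent (z outside [6.5, 12]); Taking the first minus the rest: none of the subtracted shapes is present at this height, so the r=11 cylinder is unchanged — 1 connected region; the 23×21.5 cube at (-3, 3) contributes its full rectangle; Merging all regions: the regions partially overlap (shared area 84.95 mm²), so overlapping operands fuse into one piece — 1 connected region. Overall, the cross-section is a single solid region. The nearest boundary edge runs (20.00, 24.50)→(20.00, 3.00); distance from the point to it = 2.80 mm. The point is not inside any of the regions above, so it lies outside the cross-section (2.80 mm from the nearest boundary).

outside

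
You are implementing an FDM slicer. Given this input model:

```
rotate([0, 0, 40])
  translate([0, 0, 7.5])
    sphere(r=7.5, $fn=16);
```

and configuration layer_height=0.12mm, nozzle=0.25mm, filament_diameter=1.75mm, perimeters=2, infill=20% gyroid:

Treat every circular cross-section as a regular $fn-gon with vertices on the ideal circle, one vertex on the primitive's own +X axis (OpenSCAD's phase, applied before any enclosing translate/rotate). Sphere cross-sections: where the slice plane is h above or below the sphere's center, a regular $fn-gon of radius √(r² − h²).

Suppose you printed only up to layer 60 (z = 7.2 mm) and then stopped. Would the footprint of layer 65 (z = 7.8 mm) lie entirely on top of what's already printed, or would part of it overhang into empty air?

entirely on top

Compare the two slices. At z = 7.2: the r=7.5 sphere contributes a regular 16-gon of circumradius √(7.5²−0.3²) = 7.494 (area = (16/2)·7.494²·sin(360°/16) = 171.93 mm²); (rotated 40° about Z; rotation is an isometry so areas/perimeters/island counts are preserved). At z = 7.8: the r=7.5 sphere slices to a regular 16-gon of circumradius 7.494 (√(r²−h²) with h=0.3 from center) (area = (16/2)·7.494²·sin(360°/16) = 171.93 mm²); (whole slice rotated 40° about Z — lengths, areas and connectivity unchanged). Checking containment: the cross-section at z = 7.8 is a subset of the cross-section at z = 7.2.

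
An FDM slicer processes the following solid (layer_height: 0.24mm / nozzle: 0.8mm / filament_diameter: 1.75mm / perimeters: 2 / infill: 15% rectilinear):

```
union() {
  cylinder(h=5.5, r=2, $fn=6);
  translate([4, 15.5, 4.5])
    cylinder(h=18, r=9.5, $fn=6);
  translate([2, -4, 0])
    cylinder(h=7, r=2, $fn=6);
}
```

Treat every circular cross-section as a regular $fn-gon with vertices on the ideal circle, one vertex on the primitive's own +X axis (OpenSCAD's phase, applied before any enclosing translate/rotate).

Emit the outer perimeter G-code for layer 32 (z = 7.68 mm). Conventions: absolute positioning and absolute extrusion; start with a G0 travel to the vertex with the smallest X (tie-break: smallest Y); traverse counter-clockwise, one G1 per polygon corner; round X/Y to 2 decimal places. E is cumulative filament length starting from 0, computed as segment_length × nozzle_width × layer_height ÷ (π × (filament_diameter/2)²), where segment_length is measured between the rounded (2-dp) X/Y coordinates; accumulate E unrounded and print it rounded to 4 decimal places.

At z = 7.68 mm: the cylinder is absent (z outside [0, 5.5]); the r=9.5 cylinder at (4, 15.5) gives a regular 6-gon of circumradius 9.5 (constant along its height); the cylinder at (2, -4) is absent (z outside [0, 7]); Combining (union): only the r=9.5 cylinder at (4, 15.5) is present, so the union is just that shape — 1 connected region. The outline is a single polygon with 6 vertices. Extrusion per mm of travel: 0.8 × 0.24 / (π × 0.875²) = 0.079824. Accumulating E over each segment gives final E = 4.5507.

G0 X-5.50 Y15.50 Z7.68
G1 X-0.75 Y7.27 E0.7585
G1 X8.75 Y7.27 E1.5169
G1 X13.50 Y15.50 E2.2754
G1 X8.75 Y23.73 E3.0339
G1 X-0.75 Y23.73 E3.7922
G1 X-5.50 Y15.50 E4.5507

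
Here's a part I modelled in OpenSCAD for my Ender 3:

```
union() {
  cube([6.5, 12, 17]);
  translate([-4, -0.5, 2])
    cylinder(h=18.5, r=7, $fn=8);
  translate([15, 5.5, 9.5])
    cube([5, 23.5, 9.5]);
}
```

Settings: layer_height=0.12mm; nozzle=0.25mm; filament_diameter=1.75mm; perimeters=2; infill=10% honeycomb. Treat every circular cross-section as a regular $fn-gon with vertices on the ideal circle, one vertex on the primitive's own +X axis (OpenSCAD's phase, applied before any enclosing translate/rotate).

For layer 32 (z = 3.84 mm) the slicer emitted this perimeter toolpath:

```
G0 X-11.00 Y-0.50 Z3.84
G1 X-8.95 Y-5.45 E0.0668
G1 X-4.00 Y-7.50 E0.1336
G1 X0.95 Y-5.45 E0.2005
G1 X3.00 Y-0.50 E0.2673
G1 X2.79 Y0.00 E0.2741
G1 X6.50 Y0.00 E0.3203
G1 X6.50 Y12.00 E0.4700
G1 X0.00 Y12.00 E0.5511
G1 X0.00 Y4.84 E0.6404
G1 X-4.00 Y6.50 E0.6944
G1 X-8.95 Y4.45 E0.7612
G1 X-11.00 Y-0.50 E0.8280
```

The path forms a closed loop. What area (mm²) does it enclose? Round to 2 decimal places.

208.08 mm²

Apply the shoelace formula to the sequence of (X, Y) vertices; enclosed area = 208.08 mm².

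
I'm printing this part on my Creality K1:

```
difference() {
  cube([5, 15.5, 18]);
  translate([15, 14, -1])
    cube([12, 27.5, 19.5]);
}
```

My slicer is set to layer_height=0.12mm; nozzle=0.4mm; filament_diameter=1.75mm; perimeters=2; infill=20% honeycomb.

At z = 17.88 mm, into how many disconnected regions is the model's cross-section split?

At z = 17.88 mm: the 5×15.5 cube contributes its full rectangle; the 12×27.5 cube at (15, 14) contributes its full rectangle; Subtracting the remaining from the first: starting from the 5×15.5 cube, the 12×27.5 cube at (15, 14) misses the remaining region (no effect) — 1 connected region. The result has 1 disconnected region.

1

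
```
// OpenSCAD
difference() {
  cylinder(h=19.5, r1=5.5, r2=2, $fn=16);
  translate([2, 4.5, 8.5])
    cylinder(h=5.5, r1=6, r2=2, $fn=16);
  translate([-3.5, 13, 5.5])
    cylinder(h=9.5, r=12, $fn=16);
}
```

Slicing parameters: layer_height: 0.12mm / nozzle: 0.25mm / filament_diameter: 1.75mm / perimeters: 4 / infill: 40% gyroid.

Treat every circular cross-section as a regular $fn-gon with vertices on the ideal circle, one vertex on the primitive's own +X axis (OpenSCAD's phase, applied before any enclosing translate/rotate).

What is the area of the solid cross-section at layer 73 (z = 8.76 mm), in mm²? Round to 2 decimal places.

At z = 8.76 mm: the cone (r1=5.5→r2=2) has section circumradius 3.928 here — a regular 16-gon (area = (16/2)·3.928²·sin(360°/16) = 47.23 mm²); the cone at (2, 4.5) (r1=6→r2=2) has section circumradius 5.811 here — a regular 16-gon (area = (16/2)·5.811²·sin(360°/16) = 103.38 mm²); the cylinder at (-3.5, 13): section is a regular 16-gon, circumradius r=12 (area = (16/2)·12.000²·sin(360°/16) = 440.85 mm²); Taking the first minus the rest: starting from the cone (47.23 mm²), the cone at (2, 4.5) partially overlaps it — only the 26.23 mm² overlap (of its 103.38 mm²) is removed, clipping the outline; the r=12 cylinder at (-3.5, 13) partially overlaps it — only the 0.64 mm² overlap (of its 440.85 mm²) is removed, clipping the outline — area = 20.36 mm². Overall, the cross-section is a single solid region. Net area = 20.36 mm².

20.36 mm²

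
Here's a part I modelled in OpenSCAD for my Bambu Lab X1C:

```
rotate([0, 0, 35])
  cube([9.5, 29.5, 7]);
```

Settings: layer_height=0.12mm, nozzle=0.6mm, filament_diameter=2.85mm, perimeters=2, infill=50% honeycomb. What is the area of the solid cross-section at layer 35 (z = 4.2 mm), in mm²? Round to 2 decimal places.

At z = 4.2 mm: the 9.5×29.5 cube contributes its full rectangle (area 280.25 mm²); (rotated 35° about Z; rotation is an isometry so areas/perimeters/island counts are preserved). Overall, the cross-section is a single solid region. Net area = 280.25 mm².

280.25 mm²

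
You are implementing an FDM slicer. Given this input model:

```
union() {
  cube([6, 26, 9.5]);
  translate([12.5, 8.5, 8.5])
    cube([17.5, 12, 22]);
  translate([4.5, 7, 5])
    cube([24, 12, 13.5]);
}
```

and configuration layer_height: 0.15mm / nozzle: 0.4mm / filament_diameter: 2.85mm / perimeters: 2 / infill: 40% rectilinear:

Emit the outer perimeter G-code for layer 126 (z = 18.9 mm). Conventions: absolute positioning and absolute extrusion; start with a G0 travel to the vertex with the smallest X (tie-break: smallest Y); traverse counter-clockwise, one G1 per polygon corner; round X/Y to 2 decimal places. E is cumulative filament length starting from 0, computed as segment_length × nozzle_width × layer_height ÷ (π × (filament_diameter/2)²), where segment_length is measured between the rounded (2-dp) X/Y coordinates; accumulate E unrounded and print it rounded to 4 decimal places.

G0 X12.50 Y8.50 Z18.90
G1 X30.00 Y8.50 E0.1646
G1 X30.00 Y20.50 E0.2775
G1 X12.50 Y20.50 E0.4420
G1 X12.50 Y8.50 E0.5549

At z = 18.9 mm: the cube is not intersected at this z (z outside [0, 9.5]); the 17.5×12 cube at (12.5, 8.5) contributes its full rectangle; the cube at (4.5, 7) does not reach this height (z outside [5, 18.5]); Combining (union): only the 17.5×12 cube at (12.5, 8.5) is present, so the union is just that shape — 1 connected region. The outline is a single polygon with 4 vertices. Extrusion per mm of travel: 0.4 × 0.15 / (π × 1.425²) = 0.009405. Accumulating E over each segment gives final E = 0.5549.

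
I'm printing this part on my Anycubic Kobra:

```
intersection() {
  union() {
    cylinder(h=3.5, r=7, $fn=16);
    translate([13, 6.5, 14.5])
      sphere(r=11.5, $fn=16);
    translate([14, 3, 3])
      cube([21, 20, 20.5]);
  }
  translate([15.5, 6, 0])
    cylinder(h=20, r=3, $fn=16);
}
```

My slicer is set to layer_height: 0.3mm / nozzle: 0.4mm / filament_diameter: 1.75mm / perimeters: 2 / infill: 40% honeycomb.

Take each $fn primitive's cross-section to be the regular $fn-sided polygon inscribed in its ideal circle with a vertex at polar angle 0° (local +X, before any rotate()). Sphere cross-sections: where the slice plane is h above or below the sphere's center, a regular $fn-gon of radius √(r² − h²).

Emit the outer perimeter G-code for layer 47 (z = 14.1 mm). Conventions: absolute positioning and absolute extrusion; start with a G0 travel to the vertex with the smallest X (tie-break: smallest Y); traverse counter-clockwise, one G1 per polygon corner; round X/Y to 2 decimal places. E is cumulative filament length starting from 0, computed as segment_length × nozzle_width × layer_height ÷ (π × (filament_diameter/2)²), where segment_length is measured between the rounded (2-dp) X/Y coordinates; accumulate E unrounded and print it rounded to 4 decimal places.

At z = 14.1 mm: the cylinder does not reach this height (z outside [0, 3.5]); the r=11.5 sphere at (13, 6.5) contributes a regular 16-gon of circumradius √(11.5²−0.4²) = 11.493; the cube at (14, 3) (footprint 21×20) is included at this height; Combining (union): the regions partially overlap (shared area 125.21 mm²), so overlapping operands fuse into one piece — 1 connected region; the r=3 cylinder at (15.5, 6) gives a regular 16-gon of circumradius 3 (constant along its height); After intersecting: the r=3 cylinder at (15.5, 6) lies inside the result so far, so the common part is the r=3 cylinder at (15.5, 6) itself — 1 connected region. The outline is a single polygon with 16 vertices. Extrusion per mm of travel: 0.4 × 0.3 / (π × 0.875²) = 0.049890. Accumulating E over each segment gives final E = 0.9341.

G0 X12.50 Y6.00 Z14.10
G1 X12.73 Y4.85 E0.0585
G1 X13.38 Y3.88 E0.1168
G1 X14.35 Y3.23 E0.1750
G1 X15.50 Y3.00 E0.2335
G1 X16.65 Y3.23 E0.2920
G1 X17.62 Y3.88 E0.3503
G1 X18.27 Y4.85 E0.4085
G1 X18.50 Y6.00 E0.4671
G1 X18.27 Y7.15 E0.5256
G1 X17.62 Y8.12 E0.5838
G1 X16.65 Y8.77 E0.6421
G1 X15.50 Y9.00 E0.7006
G1 X14.35 Y8.77 E0.7591
G1 X13.38 Y8.12 E0.8173
G1 X12.73 Y7.15 E0.8756
G1 X12.50 Y6.00 E0.9341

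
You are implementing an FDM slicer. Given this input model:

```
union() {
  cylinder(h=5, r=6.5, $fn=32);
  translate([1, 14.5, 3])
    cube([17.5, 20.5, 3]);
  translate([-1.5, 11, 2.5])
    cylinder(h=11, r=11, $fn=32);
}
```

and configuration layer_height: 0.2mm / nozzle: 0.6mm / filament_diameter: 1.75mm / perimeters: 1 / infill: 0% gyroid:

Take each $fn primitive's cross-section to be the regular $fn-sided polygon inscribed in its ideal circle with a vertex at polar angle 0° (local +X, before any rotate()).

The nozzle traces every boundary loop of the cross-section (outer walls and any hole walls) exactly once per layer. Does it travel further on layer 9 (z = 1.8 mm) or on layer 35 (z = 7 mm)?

Layer 9 (z = 1.8): the r=6.5 cylinder gives a regular 32-gon of circumradius 6.5 (constant along its height) (perimeter = 2·32·6.500·sin(180°/32) = 40.78 mm); the cube at (1, 14.5) is not intersected at this z (z outside [3, 6]); the cylinder at (-1.5, 11) is absent (z outside [2.5, 13.5]); Combining (union): only the r=6.5 cylinder is present, so the union is just that shape — boundary = 40.78 mm. So its perimeter = 40.78 mm. Layer 35 (z = 7): the cylinder is absent (z outside [0, 5]); the cube at (1, 14.5) does not reach this height (z outside [3, 6]); the r=11 cylinder at (-1.5, 11) gives a regular 32-gon of circumradius 11 (constant along its height) (perimeter = 2·32·11.000·sin(180°/32) = 69.00 mm); Combining (union): only the r=11 cylinder at (-1.5, 11) is present, so the union is just that shape — boundary = 69.00 mm. So its perimeter = 69.00 mm. Layer 35 is larger (69.00 vs 40.78 mm).

layer 35 (z = 7 mm)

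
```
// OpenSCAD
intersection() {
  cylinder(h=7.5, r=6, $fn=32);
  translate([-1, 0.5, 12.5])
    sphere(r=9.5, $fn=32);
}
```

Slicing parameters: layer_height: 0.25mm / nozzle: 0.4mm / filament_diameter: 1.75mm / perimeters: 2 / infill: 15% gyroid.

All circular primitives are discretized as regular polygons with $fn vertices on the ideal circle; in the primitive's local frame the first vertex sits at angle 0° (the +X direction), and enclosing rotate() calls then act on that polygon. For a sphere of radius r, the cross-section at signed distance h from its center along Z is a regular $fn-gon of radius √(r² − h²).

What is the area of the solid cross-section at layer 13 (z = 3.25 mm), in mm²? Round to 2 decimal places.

14.63 mm²

At z = 3.25 mm: the cylinder: section is a regular 32-gon, circumradius r=6 (area = (32/2)·6.000²·sin(360°/32) = 112.37 mm²); the r=9.5 sphere at (-1, 0.5) slices to a regular 32-gon of circumradius 2.165 (√(r²−h²) with h=9.25 from center) (area = (32/2)·2.165²·sin(360°/32) = 14.63 mm²); Taking the intersection: the r=9.5 sphere at (-1, 0.5) lies inside the r=6 cylinder, so the common part is the r=9.5 sphere at (-1, 0.5) itself — area = 14.63 mm². Overall, the cross-section is a single solid region. Net area = 14.63 mm².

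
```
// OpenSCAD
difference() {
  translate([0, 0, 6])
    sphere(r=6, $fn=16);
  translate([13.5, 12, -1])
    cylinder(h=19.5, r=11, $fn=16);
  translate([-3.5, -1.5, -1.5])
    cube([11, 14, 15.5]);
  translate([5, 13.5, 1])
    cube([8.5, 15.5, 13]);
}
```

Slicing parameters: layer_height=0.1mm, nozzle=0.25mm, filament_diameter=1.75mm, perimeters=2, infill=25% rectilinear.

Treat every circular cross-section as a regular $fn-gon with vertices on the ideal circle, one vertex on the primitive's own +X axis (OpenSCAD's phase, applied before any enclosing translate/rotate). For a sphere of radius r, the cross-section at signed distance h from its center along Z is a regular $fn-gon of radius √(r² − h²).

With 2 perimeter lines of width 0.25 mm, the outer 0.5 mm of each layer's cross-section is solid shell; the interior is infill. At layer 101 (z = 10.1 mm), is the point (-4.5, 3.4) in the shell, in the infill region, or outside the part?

At z = 10.1 mm: the r=6 sphere contributes a regular 16-gon of circumradius √(6²−4.1²) = 4.381; the cylinder at (13.5, 12): section is a regular 16-gon, circumradius r=11; the 11×14 cube at (-3.5, -1.5) contributes its full rectangle; the 8.5×15.5 cube at (5, 13.5) contributes its full rectangle; After the difference (first − rest): starting from the r=6 sphere, the r=11 cylinder at (13.5, 12) misses the remaining region (no effect); the 11×14 cube at (-3.5, -1.5) partially overlaps it — only the 39.55 mm² overlap (of its 154.00 mm²) is removed, clipping the outline; the 8.5×15.5 cube at (5, 13.5) misses the remaining region (no effect) — 1 connected region. Overall, the cross-section is a single solid region. The nearest boundary edge runs (-4.05, 1.68)→(-3.50, 2.50); distance from the point to it = 1.35 mm. The point is not inside any of the regions above, so it lies outside the cross-section (1.35 mm from the nearest boundary).

outside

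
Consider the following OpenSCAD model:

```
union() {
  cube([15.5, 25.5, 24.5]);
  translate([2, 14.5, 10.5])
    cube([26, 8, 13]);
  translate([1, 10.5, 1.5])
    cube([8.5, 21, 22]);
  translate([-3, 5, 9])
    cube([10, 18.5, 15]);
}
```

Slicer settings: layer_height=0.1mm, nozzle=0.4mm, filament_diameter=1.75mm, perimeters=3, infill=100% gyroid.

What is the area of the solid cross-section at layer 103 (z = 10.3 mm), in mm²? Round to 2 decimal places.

At z = 10.3 mm: the cube (footprint 15.5×25.5) is included at this height (area 395.25 mm²); the cube at (2, 14.5) is absent (z outside [10.5, 23.5]); the 8.5×21 cube at (1, 10.5) contributes its full rectangle (area 178.50 mm²); the 10×18.5 cube at (-3, 5) contributes its full rectangle (area 185.00 mm²); Merging all regions: the regions partially overlap — summed areas 758.75 mm² minus the doubly-counted overlap 257.00 mm² gives 501.75 mm² — area = 501.75 mm². Overall, the cross-section is a single solid region. Net area = 501.75 mm².

501.75 mm²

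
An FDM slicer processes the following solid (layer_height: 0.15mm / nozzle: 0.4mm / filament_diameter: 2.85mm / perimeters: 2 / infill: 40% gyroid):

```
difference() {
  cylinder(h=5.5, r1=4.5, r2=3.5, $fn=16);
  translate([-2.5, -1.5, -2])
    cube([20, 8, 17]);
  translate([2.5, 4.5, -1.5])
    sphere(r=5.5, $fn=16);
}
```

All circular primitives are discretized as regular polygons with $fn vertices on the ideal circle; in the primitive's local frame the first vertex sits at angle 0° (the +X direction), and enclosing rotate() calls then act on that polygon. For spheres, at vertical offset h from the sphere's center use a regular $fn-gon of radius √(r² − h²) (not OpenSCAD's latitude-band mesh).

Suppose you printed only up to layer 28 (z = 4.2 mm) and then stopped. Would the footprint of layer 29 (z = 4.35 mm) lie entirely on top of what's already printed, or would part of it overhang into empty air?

entirely on top

Compare the two slices. At z = 4.2: the cone contributes a regular 16-gon of circumradius 3.736 (interpolated between r1=4.5 and r2=3.5 at t=0.764) (area = (16/2)·3.736²·sin(360°/16) = 42.74 mm²); the cube at (-2.5, -1.5) (footprint 20×8) is included at this height (area 160.00 mm²); the sphere at (2.5, 4.5) does not reach this height (|z−center|=5.700 > r=5.5); Taking the first minus the rest: starting from the cone (42.74 mm²), the 20×8 cube at (-2.5, -1.5) partially overlaps it — only the 28.27 mm² overlap (of its 160.00 mm²) is removed, clipping the outline — area = 14.47 mm². At z = 4.35: the cone: at t=0.791 of its height the radius interpolates to r₁+(r₂−r₁)t = 3.709, giving a regular 16-gon of that circumradius (area = (16/2)·3.709²·sin(360°/16) = 42.12 mm²); the cube at (-2.5, -1.5) is present — its section is the full 20×8 rectangle (area 160.00 mm²); the sphere at (2.5, 4.5) is not intersected at this z (|z−center|=5.850 > r=5.5); Taking the first minus the rest: starting from the cone (42.12 mm²), the 20×8 cube at (-2.5, -1.5) partially overlaps it — only the 27.99 mm² overlap (of its 160.00 mm²) is removed, clipping the outline — area = 14.12 mm². Checking containment: the cross-section at z = 4.35 is a subset of the cross-section at z = 4.2.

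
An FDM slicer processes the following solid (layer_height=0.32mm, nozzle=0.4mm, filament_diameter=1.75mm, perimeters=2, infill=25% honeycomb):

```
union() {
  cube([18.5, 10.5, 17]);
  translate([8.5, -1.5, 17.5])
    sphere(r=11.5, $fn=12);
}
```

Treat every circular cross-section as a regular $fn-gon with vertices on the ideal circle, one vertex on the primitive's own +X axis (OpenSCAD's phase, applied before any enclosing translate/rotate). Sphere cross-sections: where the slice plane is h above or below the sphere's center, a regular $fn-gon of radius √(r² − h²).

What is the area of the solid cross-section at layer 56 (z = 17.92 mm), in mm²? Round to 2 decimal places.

At z = 17.92 mm: the cube does not reach this height (z outside [0, 17]); the r=11.5 sphere at (8.5, -1.5) contributes a regular 12-gon of circumradius √(11.5²−0.42²) = 11.492 (area = (12/2)·11.492²·sin(360°/12) = 396.22 mm²); Merging all regions: only the r=11.5 sphere at (8.5, -1.5) is present, so the union is just that shape — area = 396.22 mm². Overall, the cross-section is a single solid region. Net area = 396.22 mm².

396.22 mm²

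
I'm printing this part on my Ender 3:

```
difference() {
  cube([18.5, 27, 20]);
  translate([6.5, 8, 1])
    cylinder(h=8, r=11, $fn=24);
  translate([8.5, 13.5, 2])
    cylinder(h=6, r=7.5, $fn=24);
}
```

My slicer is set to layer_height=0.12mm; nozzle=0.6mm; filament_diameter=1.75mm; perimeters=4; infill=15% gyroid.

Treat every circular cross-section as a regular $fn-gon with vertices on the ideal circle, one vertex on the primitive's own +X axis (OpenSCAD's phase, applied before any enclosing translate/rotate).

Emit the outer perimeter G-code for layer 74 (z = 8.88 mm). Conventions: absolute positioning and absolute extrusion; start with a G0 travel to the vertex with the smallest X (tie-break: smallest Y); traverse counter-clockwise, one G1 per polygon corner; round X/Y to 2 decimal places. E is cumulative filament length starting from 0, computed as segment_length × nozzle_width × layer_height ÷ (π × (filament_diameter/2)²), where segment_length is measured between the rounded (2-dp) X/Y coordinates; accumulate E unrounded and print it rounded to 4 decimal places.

G0 X0.00 Y16.76 Z8.88
G1 X1.00 Y17.53 E0.0378
G1 X3.65 Y18.63 E0.1237
G1 X6.50 Y19.00 E0.2097
G1 X9.35 Y18.63 E0.2957
G1 X12.00 Y17.53 E0.3816
G1 X14.28 Y15.78 E0.4676
G1 X16.03 Y13.50 E0.5537
G1 X17.13 Y10.85 E0.6396
G1 X17.50 Y8.00 E0.7256
G1 X17.13 Y5.15 E0.8116
G1 X16.03 Y2.50 E0.8975
G1 X14.28 Y0.22 E0.9836
G1 X13.99 Y0.00 E0.9944
G1 X18.50 Y0.00 E1.1295
G1 X18.50 Y27.00 E1.9377
G1 X0.00 Y27.00 E2.4915
G1 X0.00 Y16.76 E2.7980

At z = 8.88 mm: the cube (footprint 18.5×27) is included at this height; the r=11 cylinder at (6.5, 8) contributes a regular 24-gon of circumradius 11; the cylinder at (8.5, 13.5) does not reach this height (z outside [2, 8]); After the difference (first − rest): starting from the 18.5×27 cube, the r=11 cylinder at (6.5, 8) partially overlaps it — only the 291.53 mm² overlap (of its 375.81 mm²) is removed, clipping the outline — 1 connected region. The outline is a single polygon with 17 vertices. Extrusion per mm of travel: 0.6 × 0.12 / (π × 0.875²) = 0.029934. Accumulating E over each segment gives final E = 2.7980.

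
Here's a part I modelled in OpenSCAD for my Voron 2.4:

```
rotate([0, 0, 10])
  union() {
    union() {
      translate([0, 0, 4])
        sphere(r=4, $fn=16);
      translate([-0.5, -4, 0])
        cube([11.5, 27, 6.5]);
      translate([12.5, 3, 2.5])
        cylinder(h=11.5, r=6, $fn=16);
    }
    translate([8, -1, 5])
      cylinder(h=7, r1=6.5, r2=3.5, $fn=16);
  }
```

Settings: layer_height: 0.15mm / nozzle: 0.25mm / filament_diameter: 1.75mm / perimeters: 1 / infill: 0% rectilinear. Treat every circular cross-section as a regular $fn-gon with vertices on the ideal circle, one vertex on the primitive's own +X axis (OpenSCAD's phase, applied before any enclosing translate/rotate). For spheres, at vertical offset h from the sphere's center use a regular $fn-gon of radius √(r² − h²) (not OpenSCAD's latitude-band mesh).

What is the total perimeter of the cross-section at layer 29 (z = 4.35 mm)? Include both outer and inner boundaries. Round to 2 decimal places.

At z = 4.35 mm: the r=4 sphere contributes a regular 16-gon of circumradius √(4²−0.35²) = 3.985 (perimeter = 2·16·3.985·sin(180°/16) = 24.88 mm); the cube at (-0.5, -4) is present — its section is the full 11.5×27 rectangle (perimeter 77.00 mm); the r=6 cylinder at (12.5, 3) gives a regular 16-gon of circumradius 6 (constant along its height) (perimeter = 2·16·6.000·sin(180°/16) = 37.46 mm); Taking the union: the regions partially overlap (shared area 65.79 mm²), so the edge portions inside another operand are dropped and the merged outline is re-measured after clipping — boundary = 91.03 mm; the cone at (8, -1) does not reach this height (z outside [5, 12]); Combining (union): only the result so far is present, so the union is just that shape — boundary = 91.03 mm; (whole slice rotated 10° about Z — lengths, areas and connectivity unchanged). Overall, the cross-section is a single solid region. Total boundary length (outer) = 91.03 mm.

91.03 mm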